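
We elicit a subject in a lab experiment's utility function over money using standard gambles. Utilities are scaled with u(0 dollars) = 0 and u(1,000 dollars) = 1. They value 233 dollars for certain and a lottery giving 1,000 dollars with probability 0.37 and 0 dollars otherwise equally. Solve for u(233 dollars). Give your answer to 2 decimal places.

0.37

u(233 dollars) equals the lottery's expected utility: 0.37·1 + 0.63·0 = 0.37.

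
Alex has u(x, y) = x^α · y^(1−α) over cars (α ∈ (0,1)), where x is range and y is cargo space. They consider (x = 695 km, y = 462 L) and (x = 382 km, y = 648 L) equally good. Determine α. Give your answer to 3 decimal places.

α ≈ 0.361

Indifference: 695^α · 462^(1−α) = 382^α · 648^(1−α).
Taking logs: α·ln 695 + (1−α)·ln 462 = α·ln 382 + (1−α)·ln 648, i.e. α·0.598491 = (1−α)·0.338326.
With A = 0.598491 and B = 0.338326: α·A = (1−α)·B, so α = B/(A+B) = 0.338326/0.936817 ≈ 0.361.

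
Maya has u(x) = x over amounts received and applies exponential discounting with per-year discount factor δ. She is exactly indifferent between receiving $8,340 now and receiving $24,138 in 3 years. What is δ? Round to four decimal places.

Equating discounted utilities: u(8340) = δ^3·u(24138) ⇒ δ^3 = u(8340)/u(24138).
With u(x) = x: δ^3 = 8340/24138 = 0.34551.
Taking the cube root: δ = 0.34551^(1/3) ≈ 0.7017.

δ ≈ 0.7017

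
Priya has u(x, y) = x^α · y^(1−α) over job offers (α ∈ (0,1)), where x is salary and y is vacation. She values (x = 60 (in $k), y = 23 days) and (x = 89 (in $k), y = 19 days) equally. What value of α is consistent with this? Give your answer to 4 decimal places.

α ≈ 0.3264

The Cobb–Douglas utilities coincide, so 60^α·23^(1−α) = 89^α·19^(1−α).
(60/89)^α = (19/23)^(1−α); take logs: α·ln(60/89) = (1−α)·ln(19/23), i.e. α·-0.3942918 = (1−α)·-0.1910552.
Thus α·(-0.5853470) = -0.1910552, so α = -0.1910552/-0.5853470 ≈ 0.3264.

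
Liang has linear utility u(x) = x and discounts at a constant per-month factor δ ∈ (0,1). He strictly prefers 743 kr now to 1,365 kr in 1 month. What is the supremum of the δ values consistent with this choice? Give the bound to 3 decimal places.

Comparing present values: 743 > δ·1365.
So δ < 743/1365 = 0.54432.

δ < 0.544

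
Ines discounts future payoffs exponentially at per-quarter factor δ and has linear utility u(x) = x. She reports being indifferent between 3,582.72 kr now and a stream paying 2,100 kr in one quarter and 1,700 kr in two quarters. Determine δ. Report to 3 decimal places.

δ ≈ 0.960

The stream is worth 2100δ + 1700δ² today, so 2100δ + 1700δ² = 3582.72.
Rearranged: 1700δ² + 2100δ − 3582.72 = 0.
The positive root is δ = [−2100 + √(2100² + 4·1700·3582.72)] / (2·1700) = (−2100 + 5364.000)/3400 ≈ 0.960.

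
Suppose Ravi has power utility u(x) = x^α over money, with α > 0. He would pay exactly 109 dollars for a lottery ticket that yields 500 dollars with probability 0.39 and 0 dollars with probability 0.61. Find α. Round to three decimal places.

α ≈ 0.618

The lottery's expected utility is 0.39·u(500) + 0.61·u(0) = 0.39·500^α (since u(0) = 0 for α > 0).
Indifference: 109^α = 0.39·500^α, so (109/500)^α = 0.39.
α = ln(0.39) / ln(109/500) = -0.941609/-1.523260 ≈ 0.618.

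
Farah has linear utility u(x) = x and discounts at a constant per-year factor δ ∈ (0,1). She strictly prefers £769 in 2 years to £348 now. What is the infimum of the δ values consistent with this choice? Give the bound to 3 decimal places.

The preference means 348 < δ^2·769.
So δ^2 > 348/769 = 0.45254; taking the square root of both positive sides preserves the inequality.
δ > 0.45254^(1/2) = 0.673.

δ > 0.673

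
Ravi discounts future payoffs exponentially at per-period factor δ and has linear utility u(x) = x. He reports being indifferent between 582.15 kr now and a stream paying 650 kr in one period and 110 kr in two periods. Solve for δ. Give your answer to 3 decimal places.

Equating present values: 582.15 = 650δ + 110δ².
Rearranged: 110δ² + 650δ − 582.15 = 0.
The positive root is δ = [−650 + √(650² + 4·110·582.15)] / (2·110) = (−650 + 823.800)/220 ≈ 0.790.

δ ≈ 0.790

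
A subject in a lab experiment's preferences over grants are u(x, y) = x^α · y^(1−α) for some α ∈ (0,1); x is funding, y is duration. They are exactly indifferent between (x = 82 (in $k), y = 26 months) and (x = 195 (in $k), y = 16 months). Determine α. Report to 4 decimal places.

Set the two utilities equal: 82^α·26^(1−α) = 195^α·16^(1−α).
Rearrange to (82/195)^α = (16/26)^(1−α) and take logs: α·-0.8662803 = (1−α)·-0.4855078.
Thus α·(-1.3517881) = -0.4855078, so α = -0.4855078/-1.3517881 ≈ 0.3592.

α ≈ 0.3592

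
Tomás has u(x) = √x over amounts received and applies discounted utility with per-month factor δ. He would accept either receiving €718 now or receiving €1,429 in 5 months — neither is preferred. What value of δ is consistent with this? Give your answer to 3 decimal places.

δ ≈ 0.933

The payoff in 5 months is discounted by δ^5, so u(718) = δ^5·u(1429) and δ^5 = u(718)/u(1429).
With u(x) = √x: δ^5 = √718/√1429 = √(718/1429) = 0.70884.
So δ = 0.70884^(1/5) ≈ 0.933.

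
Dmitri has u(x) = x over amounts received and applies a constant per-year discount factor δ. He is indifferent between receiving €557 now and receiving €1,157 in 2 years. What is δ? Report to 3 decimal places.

δ ≈ 0.694

Indifference means u(557) = δ^2 · u(1157), so δ^2 = u(557)/u(1157).
With u(x) = x: δ^2 = 557/1157 = 0.48142.
Hence δ = (0.48142)^(1/2) = 0.69384.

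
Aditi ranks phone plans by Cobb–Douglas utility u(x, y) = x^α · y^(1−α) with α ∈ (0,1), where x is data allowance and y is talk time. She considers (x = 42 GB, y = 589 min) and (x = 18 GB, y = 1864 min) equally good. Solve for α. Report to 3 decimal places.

α ≈ 0.576

Indifference: 42^α · 589^(1−α) = 18^α · 1864^(1−α).
Taking logs: α·ln 42 + (1−α)·ln 589 = α·ln 18 + (1−α)·ln 1864, i.e. α·0.847298 = (1−α)·1.152054.
With A = 0.847298 and B = 1.152054: α·A = (1−α)·B, so α = B/(A+B) = 1.152054/1.999352 ≈ 0.576.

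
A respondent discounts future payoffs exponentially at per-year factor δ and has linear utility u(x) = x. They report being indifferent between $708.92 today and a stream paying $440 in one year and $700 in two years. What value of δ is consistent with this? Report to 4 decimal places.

δ ≈ 0.7400

The stream is worth 440δ + 700δ² today, so 440δ + 700δ² = 708.92.
Rearranged: 700δ² + 440δ − 708.92 = 0.
The positive root is δ = [−440 + √(440² + 4·700·708.92)] / (2·700) = (−440 + 1476.000)/1400 ≈ 0.7400.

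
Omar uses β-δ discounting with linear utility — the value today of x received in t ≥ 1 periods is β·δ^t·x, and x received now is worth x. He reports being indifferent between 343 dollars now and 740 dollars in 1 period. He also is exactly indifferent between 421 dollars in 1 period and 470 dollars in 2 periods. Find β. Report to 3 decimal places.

Both payoffs in the second observation are in the future, so β drops out: δ^1·421 = δ^2·470 ⇒ δ = 421/470 = 0.89574.
Now use the now-vs-future pair: 343 = β·δ·740 gives β = 343/(0.89574·740) ≈ 0.517.

β ≈ 0.517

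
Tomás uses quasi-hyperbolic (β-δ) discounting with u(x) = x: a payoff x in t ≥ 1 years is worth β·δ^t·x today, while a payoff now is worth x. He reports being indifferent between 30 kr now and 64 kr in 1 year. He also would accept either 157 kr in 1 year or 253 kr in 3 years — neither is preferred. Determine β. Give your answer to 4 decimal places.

β ≈ 0.5950

From the later pair, β·δ^1·157 = β·δ^3·253; dividing through, δ^2 = 157/253 = 0.62055, so δ = 0.78775.
The first indifference: 30 = β·δ·64, so β = 30/(δ·64) = 30/(0.78775·64) ≈ 0.5950.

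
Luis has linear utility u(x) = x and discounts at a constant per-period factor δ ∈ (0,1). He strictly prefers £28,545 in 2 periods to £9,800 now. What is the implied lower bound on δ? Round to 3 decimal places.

Comparing present values: 9800 < δ^2·28545.
Dividing by 28545: δ^2 > 0.34332. Both sides are positive, so the square root keeps the direction.
δ > 0.34332^(1/2) = 0.586.

δ > 0.586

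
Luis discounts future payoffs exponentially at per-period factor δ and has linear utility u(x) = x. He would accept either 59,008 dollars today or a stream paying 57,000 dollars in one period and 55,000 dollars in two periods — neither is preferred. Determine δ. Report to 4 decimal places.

δ ≈ 0.6400

The stream is worth 57000δ + 55000δ² today, so 57000δ + 55000δ² = 59008.
So 55000δ² + 57000δ − 59008 = 0.
The positive root is δ = [−57000 + √(57000² + 4·55000·59008)] / (2·55000) = (−57000 + 127400.000)/110000 ≈ 0.6400.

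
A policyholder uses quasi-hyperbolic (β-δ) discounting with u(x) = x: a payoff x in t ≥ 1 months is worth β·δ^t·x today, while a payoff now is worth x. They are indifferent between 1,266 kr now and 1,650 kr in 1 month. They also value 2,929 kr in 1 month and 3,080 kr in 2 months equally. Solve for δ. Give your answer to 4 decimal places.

From the later pair, β·δ^1·2929 = β·δ^2·3080; dividing through, δ = 2929/3080 = 0.95097.

δ ≈ 0.9510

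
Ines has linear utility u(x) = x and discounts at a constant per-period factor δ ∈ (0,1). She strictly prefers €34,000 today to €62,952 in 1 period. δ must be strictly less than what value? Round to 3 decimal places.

δ < 0.540

Comparing present values: 34000 > δ·62952.
So δ < 34000/62952 = 0.54009.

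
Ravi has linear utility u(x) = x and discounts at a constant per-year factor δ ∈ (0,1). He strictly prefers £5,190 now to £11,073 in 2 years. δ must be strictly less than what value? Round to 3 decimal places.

Comparing present values: 5190 > δ^2·11073.
Dividing by 11073: δ^2 < 0.46871. Both sides are positive, so the square root keeps the direction.
δ < (5190/11073)^(1/2) ≈ 0.685.

δ < 0.685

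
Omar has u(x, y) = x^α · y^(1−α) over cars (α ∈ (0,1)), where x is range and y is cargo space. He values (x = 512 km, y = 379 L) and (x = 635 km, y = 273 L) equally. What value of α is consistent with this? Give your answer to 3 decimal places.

α ≈ 0.604

Set the two utilities equal: 512^α·379^(1−α) = 635^α·273^(1−α).
(512/635)^α = (273/379)^(1−α); take logs: α·ln(512/635) = (1−α)·ln(273/379), i.e. α·-0.215300 = (1−α)·-0.328064.
Thus α·(-0.543364) = -0.328064, so α = -0.328064/-0.543364 ≈ 0.604.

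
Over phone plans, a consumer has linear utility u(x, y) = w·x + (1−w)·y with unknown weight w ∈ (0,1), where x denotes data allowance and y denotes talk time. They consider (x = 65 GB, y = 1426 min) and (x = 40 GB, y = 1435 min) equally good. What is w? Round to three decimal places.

w = 0.265

u(65,1426) = u(40,1435) means w·65 + (1−w)·1426 = w·40 + (1−w)·1435.
Collecting terms: w·25 = (1−w)·9.
The marginal rate of substitution is 9/25, so w = 9/(25+9) = 0.265.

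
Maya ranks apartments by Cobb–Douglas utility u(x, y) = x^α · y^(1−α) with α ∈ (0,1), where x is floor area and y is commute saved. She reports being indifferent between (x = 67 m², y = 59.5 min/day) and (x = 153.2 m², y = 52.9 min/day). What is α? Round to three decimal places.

α ≈ 0.124

Set the two utilities equal: 67^α·59.5^(1−α) = 153.2^α·52.9^(1−α).
(67/153.2)^α = (52.9/59.5)^(1−α); take logs: α·ln(67/153.2) = (1−α)·ln(52.9/59.5), i.e. α·-0.827052 = (1−α)·-0.117573.
With A = -0.827052 and B = -0.117573: α·A = (1−α)·B, so α = B/(A+B) = -0.117573/-0.944625 ≈ 0.124.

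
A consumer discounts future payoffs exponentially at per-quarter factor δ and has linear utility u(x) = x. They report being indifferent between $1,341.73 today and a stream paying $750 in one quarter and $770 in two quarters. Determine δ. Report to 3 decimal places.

Present value of the stream is 750·δ + 770·δ². Indifference gives 750δ + 770δ² = 1341.73.
So 770δ² + 750δ − 1341.73 = 0.
By the quadratic formula (taking the positive root), δ = (−750 + √4695028.40) / 1540 ≈ 0.920.

δ ≈ 0.920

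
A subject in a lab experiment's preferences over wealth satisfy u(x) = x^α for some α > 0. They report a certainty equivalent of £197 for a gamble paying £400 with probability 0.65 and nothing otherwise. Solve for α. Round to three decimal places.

α ≈ 0.608

EU(lottery) = 0.65·400^α + 0.35·0 = 0.65·400^α.
Setting u(197) equal to that: 197^α = 0.65·400^α ⇒ (197/400)^α = 0.65.
α = ln(0.65) / ln(197/400) = -0.430783/-0.708261 ≈ 0.608.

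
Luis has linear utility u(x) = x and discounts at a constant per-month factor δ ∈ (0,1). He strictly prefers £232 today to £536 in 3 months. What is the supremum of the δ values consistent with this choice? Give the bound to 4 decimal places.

Under u(x) = x this choice says 232 > δ^3·536.
Hence δ^3 < 232/536 = 0.43284, and x ↦ x^(1/3) is increasing on (0,∞).
δ < 0.43284^(1/3) = 0.7564.

δ < 0.7564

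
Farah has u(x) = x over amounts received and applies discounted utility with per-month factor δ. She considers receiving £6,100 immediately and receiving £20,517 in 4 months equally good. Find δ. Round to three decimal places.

δ ≈ 0.738

The payoff in 4 months is discounted by δ^4, so u(6100) = δ^4·u(20517) and δ^4 = u(6100)/u(20517).
With u(x) = x: δ^4 = 6100/20517 = 0.29731.
So δ = 0.29731^(1/4) ≈ 0.738.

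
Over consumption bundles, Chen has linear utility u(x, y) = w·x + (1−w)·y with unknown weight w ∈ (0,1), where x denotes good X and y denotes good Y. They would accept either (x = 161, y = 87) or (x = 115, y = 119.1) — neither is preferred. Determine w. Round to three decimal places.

w = 0.411

u(161,87) = u(115,119.1) means w·161 + (1−w)·87 = w·115 + (1−w)·119.1.
w·(161−115) = (1−w)·(119.1−87), i.e. w·46 = (1−w)·32.1.
The marginal rate of substitution is 32.1/46, so w = 32.1/(46+32.1) = 0.411.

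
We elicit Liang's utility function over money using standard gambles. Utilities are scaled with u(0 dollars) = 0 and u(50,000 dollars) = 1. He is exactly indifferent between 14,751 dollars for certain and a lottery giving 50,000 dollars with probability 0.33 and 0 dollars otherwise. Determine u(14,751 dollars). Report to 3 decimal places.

u(14,751 dollars) equals the lottery's expected utility: 0.33·1 + 0.67·0 = 0.33.

0.330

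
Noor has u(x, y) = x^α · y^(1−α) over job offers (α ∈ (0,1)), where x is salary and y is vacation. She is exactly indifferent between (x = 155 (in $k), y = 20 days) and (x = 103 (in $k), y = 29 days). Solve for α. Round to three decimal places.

The Cobb–Douglas utilities coincide, so 155^α·20^(1−α) = 103^α·29^(1−α).
Taking logs: α·ln 155 + (1−α)·ln 20 = α·ln 103 + (1−α)·ln 29, i.e. α·0.408696 = (1−α)·0.371564.
So α/(1−α) = (0.371564)/(0.408696) = 0.909145, and α = 0.909145/1.909145 ≈ 0.476.

α ≈ 0.476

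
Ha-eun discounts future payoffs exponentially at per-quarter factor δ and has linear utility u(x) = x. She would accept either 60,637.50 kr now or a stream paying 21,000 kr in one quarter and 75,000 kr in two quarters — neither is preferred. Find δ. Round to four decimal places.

The stream is worth 21000δ + 75000δ² today, so 21000δ + 75000δ² = 60637.50.
Rearranged: 75000δ² + 21000δ − 60637.50 = 0.
δ = (−21000 + √(21000² + 4·75000·60637.50)) / (2·75000) = (−21000 + √18632250000.00) / 150000 ≈ 0.7700.

δ ≈ 0.7700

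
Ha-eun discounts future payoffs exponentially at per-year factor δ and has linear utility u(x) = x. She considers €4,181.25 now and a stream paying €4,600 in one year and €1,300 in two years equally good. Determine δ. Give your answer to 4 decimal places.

Present value of the stream is 4600·δ + 1300·δ². Indifference gives 4600δ + 1300δ² = 4181.25.
So 1300δ² + 4600δ − 4181.25 = 0.
By the quadratic formula (taking the positive root), δ = (−4600 + √42902500.00) / 2600 ≈ 0.7500.

δ ≈ 0.7500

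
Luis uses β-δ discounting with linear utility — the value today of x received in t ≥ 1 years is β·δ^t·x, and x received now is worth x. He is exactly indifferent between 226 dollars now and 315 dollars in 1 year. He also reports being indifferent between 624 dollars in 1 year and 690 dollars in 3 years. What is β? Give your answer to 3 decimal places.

The second indifference involves only future payoffs, so β cancels: β·δ^1·624 = β·δ^3·690, giving δ^2 = 624/690 = 0.90435, so δ = 0.95097.
Now use the now-vs-future pair: 226 = β·δ·315 gives β = 226/(0.95097·315) ≈ 0.754.

β ≈ 0.754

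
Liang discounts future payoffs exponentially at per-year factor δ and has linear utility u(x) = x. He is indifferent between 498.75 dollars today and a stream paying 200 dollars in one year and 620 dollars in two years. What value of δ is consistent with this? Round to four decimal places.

δ ≈ 0.7500

Equating present values: 498.75 = 200δ + 620δ².
So 620δ² + 200δ − 498.75 = 0.
The positive root is δ = [−200 + √(200² + 4·620·498.75)] / (2·620) = (−200 + 1130.000)/1240 ≈ 0.7500.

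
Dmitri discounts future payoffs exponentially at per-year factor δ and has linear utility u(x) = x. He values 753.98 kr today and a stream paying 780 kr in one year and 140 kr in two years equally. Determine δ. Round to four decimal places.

Present value of the stream is 780·δ + 140·δ². Indifference gives 780δ + 140δ² = 753.98.
So 140δ² + 780δ − 753.98 = 0.
By the quadratic formula (taking the positive root), δ = (−780 + √1030628.80) / 280 ≈ 0.8400.

δ ≈ 0.8400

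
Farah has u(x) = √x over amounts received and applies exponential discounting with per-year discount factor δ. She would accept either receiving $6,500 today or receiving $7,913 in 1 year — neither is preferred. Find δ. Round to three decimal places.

δ ≈ 0.906

Equating discounted utilities: u(6500) = δ·u(7913) ⇒ δ = u(6500)/u(7913).
With u(x) = √x: δ = √6500/√7913 = √(6500/7913) = 0.90633.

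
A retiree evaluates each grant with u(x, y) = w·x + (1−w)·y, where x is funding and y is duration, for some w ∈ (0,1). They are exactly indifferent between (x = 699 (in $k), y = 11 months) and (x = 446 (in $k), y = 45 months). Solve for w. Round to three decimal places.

w = 0.118

Indifference: w·699 + (1−w)·11 = w·446 + (1−w)·45.
Collecting terms: w·253 = (1−w)·34.
The marginal rate of substitution is 34/253, so w = 34/(253+34) = 0.118.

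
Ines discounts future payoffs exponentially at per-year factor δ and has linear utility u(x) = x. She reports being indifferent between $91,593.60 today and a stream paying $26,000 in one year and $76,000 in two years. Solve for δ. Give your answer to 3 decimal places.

Present value of the stream is 26000·δ + 76000·δ². Indifference gives 26000δ + 76000δ² = 91593.60.
So 76000δ² + 26000δ − 91593.60 = 0.
δ = (−26000 + √(26000² + 4·76000·91593.60)) / (2·76000) = (−26000 + √28520454400.00) / 152000 ≈ 0.940.

δ ≈ 0.940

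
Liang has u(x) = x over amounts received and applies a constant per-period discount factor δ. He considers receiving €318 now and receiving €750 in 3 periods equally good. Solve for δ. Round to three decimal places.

Indifference means u(318) = δ^3 · u(750), so δ^3 = u(318)/u(750).
With u(x) = x: δ^3 = 318/750 = 0.42400.
So δ = 0.42400^(1/3) ≈ 0.751.

δ ≈ 0.751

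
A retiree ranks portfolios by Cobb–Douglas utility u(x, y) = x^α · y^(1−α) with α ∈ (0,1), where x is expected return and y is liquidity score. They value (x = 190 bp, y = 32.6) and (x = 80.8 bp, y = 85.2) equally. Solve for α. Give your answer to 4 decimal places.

The Cobb–Douglas utilities coincide, so 190^α·32.6^(1−α) = 80.8^α·85.2^(1−α).
Taking logs: α·ln 190 + (1−α)·ln 32.6 = α·ln 80.8 + (1−α)·ln 85.2, i.e. α·0.8550471 = (1−α)·0.9606891.
With A = 0.8550471 and B = 0.9606891: α·A = (1−α)·B, so α = B/(A+B) = 0.9606891/1.8157362 ≈ 0.5291.

α ≈ 0.5291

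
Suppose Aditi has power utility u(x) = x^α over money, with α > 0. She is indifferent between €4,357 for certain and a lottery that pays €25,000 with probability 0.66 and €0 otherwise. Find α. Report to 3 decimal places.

α ≈ 0.238

The lottery's expected utility is 0.66·u(25000) + 0.34·u(0) = 0.66·25000^α (since u(0) = 0 for α > 0).
Indifference: 4357^α = 0.66·25000^α, so (4357/25000)^α = 0.66.
Take logs: α = ln 0.66 / ln(4357/25000) ≈ 0.23783.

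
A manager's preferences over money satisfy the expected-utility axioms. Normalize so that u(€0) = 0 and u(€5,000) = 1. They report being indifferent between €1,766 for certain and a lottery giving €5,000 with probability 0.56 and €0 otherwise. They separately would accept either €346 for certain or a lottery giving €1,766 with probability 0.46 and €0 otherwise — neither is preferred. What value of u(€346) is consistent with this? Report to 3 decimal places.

0.258

The first gamble pins u(€1,766): it must equal 0.56·1 + 0.44·0 = 0.56.
Then u(€346) = 0.46·u(€1,766) + 0.54·u(€0) = 0.46·0.56 + 0.54·0.00 = 0.2576.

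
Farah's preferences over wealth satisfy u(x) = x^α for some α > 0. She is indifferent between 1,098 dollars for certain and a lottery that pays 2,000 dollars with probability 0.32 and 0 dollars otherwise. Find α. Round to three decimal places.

The lottery's expected utility is 0.32·u(2000) + 0.68·u(0) = 0.32·2000^α (since u(0) = 0 for α > 0).
Setting u(1098) equal to that: 1098^α = 0.32·2000^α ⇒ (1098/2000)^α = 0.32.
Take logs: α = ln 0.32 / ln(1098/2000) ≈ 1.90014.

α ≈ 1.900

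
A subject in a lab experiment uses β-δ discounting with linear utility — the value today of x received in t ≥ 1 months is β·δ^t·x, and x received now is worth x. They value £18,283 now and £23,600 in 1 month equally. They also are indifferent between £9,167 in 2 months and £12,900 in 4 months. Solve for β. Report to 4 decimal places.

β ≈ 0.9190

From the later pair, β·δ^2·9167 = β·δ^4·12900; dividing through, δ^2 = 9167/12900 = 0.71062, so δ = 0.84298.
The first indifference: 18283 = β·δ·23600, so β = 18283/(δ·23600) = 18283/(0.84298·23600) ≈ 0.9190.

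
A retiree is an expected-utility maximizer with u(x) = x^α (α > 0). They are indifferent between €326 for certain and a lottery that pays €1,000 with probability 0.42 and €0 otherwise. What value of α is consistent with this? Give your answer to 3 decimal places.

α ≈ 0.774

The lottery's expected utility is 0.42·u(1000) + 0.58·u(0) = 0.42·1000^α (since u(0) = 0 for α > 0).
Indifference: 326^α = 0.42·1000^α, so (326/1000)^α = 0.42.
α = ln(0.42) / ln(326/1000) = -0.867501/-1.120858 ≈ 0.774.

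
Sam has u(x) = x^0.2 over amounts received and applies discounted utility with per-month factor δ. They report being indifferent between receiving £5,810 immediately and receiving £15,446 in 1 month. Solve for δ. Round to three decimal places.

δ ≈ 0.822

Equating discounted utilities: u(5810) = δ·u(15446) ⇒ δ = u(5810)/u(15446).
With u(x) = x^0.2: δ = 5810^0.2/15446^0.2 = (5810/15446)^0.2 = 0.82238.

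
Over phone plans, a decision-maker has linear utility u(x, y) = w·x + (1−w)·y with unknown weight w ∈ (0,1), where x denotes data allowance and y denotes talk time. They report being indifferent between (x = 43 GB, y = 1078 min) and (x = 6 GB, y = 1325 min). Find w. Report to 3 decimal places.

Indifference: w·43 + (1−w)·1078 = w·6 + (1−w)·1325.
Rearranging, 37·w − 247·(1−w) = 0.
So w/(1−w) = 247/37 = 6.6757, giving w = 247/(37+247) = 0.870.

w = 0.870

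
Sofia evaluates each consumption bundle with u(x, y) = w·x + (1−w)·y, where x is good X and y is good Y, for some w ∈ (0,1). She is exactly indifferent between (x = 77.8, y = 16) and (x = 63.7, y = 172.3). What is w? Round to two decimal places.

w = 0.92

u(77.8,16) = u(63.7,172.3) means w·77.8 + (1−w)·16 = w·63.7 + (1−w)·172.3.
Rearranging, 14.1·w − 156.3·(1−w) = 0.
So w/(1−w) = 156.3/14.1 = 11.0851, giving w = 156.3/(14.1+156.3) = 0.92.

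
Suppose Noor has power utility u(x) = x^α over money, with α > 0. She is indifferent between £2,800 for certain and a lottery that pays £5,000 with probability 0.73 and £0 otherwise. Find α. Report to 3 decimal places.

EU(lottery) = 0.73·5000^α + 0.27·0 = 0.73·5000^α.
Setting u(2800) equal to that: 2800^α = 0.73·5000^α ⇒ (2800/5000)^α = 0.73.
Take logs: α = ln 0.73 / ln(2800/5000) ≈ 0.54277.

α ≈ 0.543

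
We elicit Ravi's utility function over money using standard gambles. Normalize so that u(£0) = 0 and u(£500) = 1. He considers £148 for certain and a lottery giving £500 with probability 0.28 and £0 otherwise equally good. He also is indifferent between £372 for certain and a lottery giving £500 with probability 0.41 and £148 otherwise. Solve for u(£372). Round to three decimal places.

From the first indifference, u(£148) = 0.28·u(£500) + 0.72·u(£0) = 0.28·1 + 0.72·0 = 0.28.
Then u(£372) = 0.41·u(£500) + 0.59·u(£148) = 0.41·1.00 + 0.59·0.28 = 0.5752.

0.575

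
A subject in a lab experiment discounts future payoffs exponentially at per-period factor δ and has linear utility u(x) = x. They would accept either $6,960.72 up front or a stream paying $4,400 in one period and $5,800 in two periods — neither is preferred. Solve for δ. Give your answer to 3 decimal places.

δ ≈ 0.780

Present value of the stream is 4400·δ + 5800·δ². Indifference gives 4400δ + 5800δ² = 6960.72.
That is, 5800δ² + 4400δ − 6960.72 = 0, a quadratic in δ.
δ = (−4400 + √(4400² + 4·5800·6960.72)) / (2·5800) = (−4400 + √180848704.00) / 11600 ≈ 0.780.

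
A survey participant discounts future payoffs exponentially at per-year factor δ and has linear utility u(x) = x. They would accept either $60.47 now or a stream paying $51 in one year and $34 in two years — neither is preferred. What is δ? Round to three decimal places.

Present value of the stream is 51·δ + 34·δ². Indifference gives 51δ + 34δ² = 60.47.
That is, 34δ² + 51δ − 60.47 = 0, a quadratic in δ.
The positive root is δ = [−51 + √(51² + 4·34·60.47)] / (2·34) = (−51 + 104.043)/68 ≈ 0.780.

δ ≈ 0.780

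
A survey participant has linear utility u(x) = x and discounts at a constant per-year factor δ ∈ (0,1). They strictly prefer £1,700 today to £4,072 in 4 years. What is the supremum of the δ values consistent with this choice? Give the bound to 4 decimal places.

Under u(x) = x this choice says 1700 > δ^4·4072.
So δ^4 < 1700/4072 = 0.41749; taking the 4th root of both positive sides preserves the inequality.
δ < (1700/4072)^(1/4) ≈ 0.8038.

δ < 0.8038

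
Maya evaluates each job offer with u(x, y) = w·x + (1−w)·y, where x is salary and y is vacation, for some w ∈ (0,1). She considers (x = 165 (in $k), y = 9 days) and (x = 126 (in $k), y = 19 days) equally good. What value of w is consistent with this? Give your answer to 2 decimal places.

w = 0.20

Equating utilities: w·165 + (1−w)·9 = w·126 + (1−w)·19.
w·(165−126) = (1−w)·(19−9), i.e. w·39 = (1−w)·10.
So w/(1−w) = 10/39 = 0.2564, giving w = 10/(39+10) = 0.20.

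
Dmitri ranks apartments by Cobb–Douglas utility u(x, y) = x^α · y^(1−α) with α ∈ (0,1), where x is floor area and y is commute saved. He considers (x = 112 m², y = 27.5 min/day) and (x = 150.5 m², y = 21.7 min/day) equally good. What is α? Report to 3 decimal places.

The Cobb–Douglas utilities coincide, so 112^α·27.5^(1−α) = 150.5^α·21.7^(1−α).
Rearrange to (112/150.5)^α = (21.7/27.5)^(1−α) and take logs: α·-0.295464 = (1−α)·-0.236874.
Thus α·(-0.532338) = -0.236874, so α = -0.236874/-0.532338 ≈ 0.445.

α ≈ 0.445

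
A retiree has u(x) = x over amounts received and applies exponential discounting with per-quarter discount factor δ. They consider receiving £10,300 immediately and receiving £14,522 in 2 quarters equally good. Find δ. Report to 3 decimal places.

Equating discounted utilities: u(10300) = δ^2·u(14522) ⇒ δ^2 = u(10300)/u(14522).
With u(x) = x: δ^2 = 10300/14522 = 0.70927.
So δ = 0.70927^(1/2) ≈ 0.842.

δ ≈ 0.842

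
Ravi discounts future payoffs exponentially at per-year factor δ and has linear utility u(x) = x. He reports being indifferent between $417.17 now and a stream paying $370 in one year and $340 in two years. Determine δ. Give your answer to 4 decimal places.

δ ≈ 0.6900

Equating present values: 417.17 = 370δ + 340δ².
Rearranged: 340δ² + 370δ − 417.17 = 0.
By the quadratic formula (taking the positive root), δ = (−370 + √704251.20) / 680 ≈ 0.6900.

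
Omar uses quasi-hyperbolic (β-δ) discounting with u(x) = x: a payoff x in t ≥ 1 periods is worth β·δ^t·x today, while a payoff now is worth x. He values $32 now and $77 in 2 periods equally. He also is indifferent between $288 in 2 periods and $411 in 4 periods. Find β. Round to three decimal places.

β ≈ 0.593

The second indifference involves only future payoffs, so β cancels: β·δ^2·288 = β·δ^4·411, giving δ^2 = 288/411 = 0.70073, so δ = 0.83710.
Now use the now-vs-future pair: 32 = β·δ^2·77 gives β = 32/(0.70073·77) ≈ 0.593.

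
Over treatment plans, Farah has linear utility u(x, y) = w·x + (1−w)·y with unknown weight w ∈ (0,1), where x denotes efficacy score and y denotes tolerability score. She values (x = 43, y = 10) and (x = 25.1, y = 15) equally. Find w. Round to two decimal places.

w = 0.22

Indifference: w·43 + (1−w)·10 = w·25.1 + (1−w)·15.
Rearranging, 17.9·w − 5·(1−w) = 0.
The marginal rate of substitution is 5/17.9, so w = 5/(17.9+5) = 0.22.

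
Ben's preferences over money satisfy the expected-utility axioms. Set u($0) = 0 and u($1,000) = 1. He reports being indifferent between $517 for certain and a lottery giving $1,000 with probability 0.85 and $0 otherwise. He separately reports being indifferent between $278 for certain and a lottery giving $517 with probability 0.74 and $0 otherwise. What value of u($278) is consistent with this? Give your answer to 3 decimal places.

0.629

The first gamble pins u($517): it must equal 0.85·1 + 0.15·0 = 0.85.
The second indifference gives u($278) = 0.74·u($517) + 0.26·u($0) = 0.74·0.85 + 0.26·0.00 = 0.6290.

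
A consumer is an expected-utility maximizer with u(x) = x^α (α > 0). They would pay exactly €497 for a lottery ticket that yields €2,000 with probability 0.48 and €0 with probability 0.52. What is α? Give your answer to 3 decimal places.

The lottery's expected utility is 0.48·u(2000) + 0.52·u(0) = 0.48·2000^α (since u(0) = 0 for α > 0).
Equating: 497^α = 0.48·2000^α, i.e. 0.2485^α = 0.48.
Taking logs: α·ln(497/2000) = ln(0.48), so α = -0.733969 / -1.392312 ≈ 0.527.

α ≈ 0.527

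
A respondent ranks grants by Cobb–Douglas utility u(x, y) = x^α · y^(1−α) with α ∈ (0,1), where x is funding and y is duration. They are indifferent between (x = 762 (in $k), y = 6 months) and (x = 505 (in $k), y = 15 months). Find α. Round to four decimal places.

The Cobb–Douglas utilities coincide, so 762^α·6^(1−α) = 505^α·15^(1−α).
Rearrange to (762/505)^α = (15/6)^(1−α) and take logs: α·0.4113881 = (1−α)·0.9162907.
Thus α·(1.3276788) = 0.9162907, so α = 0.9162907/1.3276788 ≈ 0.6901.

α ≈ 0.6901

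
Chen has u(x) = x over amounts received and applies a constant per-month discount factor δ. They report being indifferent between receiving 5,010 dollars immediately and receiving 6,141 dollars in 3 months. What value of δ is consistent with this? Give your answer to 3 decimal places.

Indifference means u(5010) = δ^3 · u(6141), so δ^3 = u(5010)/u(6141).
With u(x) = x: δ^3 = 5010/6141 = 0.81583.
Hence δ = (0.81583)^(1/3) = 0.93440.

δ ≈ 0.934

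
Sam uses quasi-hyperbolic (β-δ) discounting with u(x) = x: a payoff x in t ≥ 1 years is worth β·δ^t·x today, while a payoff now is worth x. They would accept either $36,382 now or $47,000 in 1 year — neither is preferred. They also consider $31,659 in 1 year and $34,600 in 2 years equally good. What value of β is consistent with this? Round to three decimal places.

Both payoffs in the second observation are in the future, so β drops out: δ^1·31659 = δ^2·34600 ⇒ δ = 31659/34600 = 0.91500.
The first indifference: 36382 = β·δ·47000, so β = 36382/(δ·47000) = 36382/(0.91500·47000) ≈ 0.846.

β ≈ 0.846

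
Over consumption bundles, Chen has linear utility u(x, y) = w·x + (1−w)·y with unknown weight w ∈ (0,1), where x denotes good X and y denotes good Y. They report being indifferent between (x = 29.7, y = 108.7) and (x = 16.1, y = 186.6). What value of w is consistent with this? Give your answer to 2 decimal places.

Equating utilities: w·29.7 + (1−w)·108.7 = w·16.1 + (1−w)·186.6.
Rearranging, 13.6·w − 77.9·(1−w) = 0.
The marginal rate of substitution is 77.9/13.6, so w = 77.9/(13.6+77.9) = 0.85.

w = 0.85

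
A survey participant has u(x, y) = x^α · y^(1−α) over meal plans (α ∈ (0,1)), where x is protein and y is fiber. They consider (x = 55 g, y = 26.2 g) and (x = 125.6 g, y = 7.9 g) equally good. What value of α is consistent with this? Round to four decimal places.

The Cobb–Douglas utilities coincide, so 55^α·26.2^(1−α) = 125.6^α·7.9^(1−α).
Rearrange to (55/125.6)^α = (7.9/26.2)^(1−α) and take logs: α·-0.8257691 = (1−α)·-1.1988967.
So α/(1−α) = (-1.1988967)/(-0.8257691) = 1.4518546, and α = 1.4518546/2.4518546 ≈ 0.5921.

α ≈ 0.5921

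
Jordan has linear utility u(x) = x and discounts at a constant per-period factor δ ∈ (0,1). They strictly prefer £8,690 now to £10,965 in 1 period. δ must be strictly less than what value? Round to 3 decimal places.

The preference means 8690 > δ·10965.
Dividing through by 10965 gives δ < 0.79252.

δ < 0.793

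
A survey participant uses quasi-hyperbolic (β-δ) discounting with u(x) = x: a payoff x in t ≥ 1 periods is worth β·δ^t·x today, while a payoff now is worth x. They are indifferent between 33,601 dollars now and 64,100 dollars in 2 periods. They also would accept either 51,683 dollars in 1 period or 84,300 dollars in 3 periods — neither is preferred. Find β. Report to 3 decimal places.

Both payoffs in the second observation are in the future, so β drops out: δ^1·51683 = δ^3·84300 ⇒ δ^2 = 51683/84300 = 0.61308, so δ = 0.78300.
Now use the now-vs-future pair: 33601 = β·δ^2·64100 gives β = 33601/(0.61308·64100) ≈ 0.855.

β ≈ 0.855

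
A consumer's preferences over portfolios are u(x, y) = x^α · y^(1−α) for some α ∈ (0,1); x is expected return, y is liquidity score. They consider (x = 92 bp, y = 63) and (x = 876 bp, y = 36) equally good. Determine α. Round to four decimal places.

The Cobb–Douglas utilities coincide, so 92^α·63^(1−α) = 876^α·36^(1−α).
(92/876)^α = (36/63)^(1−α); take logs: α·ln(92/876) = (1−α)·ln(36/63), i.e. α·-2.2535775 = (1−α)·-0.5596158.
With A = -2.2535775 and B = -0.5596158: α·A = (1−α)·B, so α = B/(A+B) = -0.5596158/-2.8131933 ≈ 0.1989.

α ≈ 0.1989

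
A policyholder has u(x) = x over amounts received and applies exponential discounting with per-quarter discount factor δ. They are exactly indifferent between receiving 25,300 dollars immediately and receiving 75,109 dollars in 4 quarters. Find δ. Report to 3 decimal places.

δ ≈ 0.762

The payoff in 4 quarters is discounted by δ^4, so u(25300) = δ^4·u(75109) and δ^4 = u(25300)/u(75109).
With u(x) = x: δ^4 = 25300/75109 = 0.33684.
Hence δ = (0.33684)^(1/4) = 0.76183.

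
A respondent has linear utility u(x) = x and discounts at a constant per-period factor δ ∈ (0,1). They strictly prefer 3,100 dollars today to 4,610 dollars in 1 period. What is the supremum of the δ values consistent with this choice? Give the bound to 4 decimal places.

Under u(x) = x this choice says 3100 > δ·4610.
So δ < 3100/4610 = 0.67245.

δ < 0.6725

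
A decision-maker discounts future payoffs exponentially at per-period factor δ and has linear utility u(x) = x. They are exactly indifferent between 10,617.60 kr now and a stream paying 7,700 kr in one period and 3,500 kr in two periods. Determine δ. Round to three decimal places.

δ ≈ 0.960

Present value of the stream is 7700·δ + 3500·δ². Indifference gives 7700δ + 3500δ² = 10617.60.
That is, 3500δ² + 7700δ − 10617.60 = 0, a quadratic in δ.
δ = (−7700 + √(7700² + 4·3500·10617.60)) / (2·3500) = (−7700 + √207936400.00) / 7000 ≈ 0.960.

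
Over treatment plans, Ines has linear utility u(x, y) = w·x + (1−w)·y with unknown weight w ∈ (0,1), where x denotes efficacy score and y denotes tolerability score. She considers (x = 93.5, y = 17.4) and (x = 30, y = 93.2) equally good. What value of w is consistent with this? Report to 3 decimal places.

Indifference: w·93.5 + (1−w)·17.4 = w·30 + (1−w)·93.2.
Rearranging, 63.5·w − 75.8·(1−w) = 0.
The marginal rate of substitution is 75.8/63.5, so w = 75.8/(63.5+75.8) = 0.544.

w = 0.544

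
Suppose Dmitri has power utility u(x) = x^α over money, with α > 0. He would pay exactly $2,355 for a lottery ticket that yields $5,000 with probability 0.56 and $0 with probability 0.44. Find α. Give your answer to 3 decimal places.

The lottery's expected utility is 0.56·u(5000) + 0.44·u(0) = 0.56·5000^α (since u(0) = 0 for α > 0).
Indifference: 2355^α = 0.56·5000^α, so (2355/5000)^α = 0.56.
Taking logs: α·ln(2355/5000) = ln(0.56), so α = -0.579818 / -0.752897 ≈ 0.770.

α ≈ 0.770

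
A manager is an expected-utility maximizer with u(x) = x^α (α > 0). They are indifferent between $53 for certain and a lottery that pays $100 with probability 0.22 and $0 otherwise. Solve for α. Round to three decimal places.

α ≈ 2.385

EU(lottery) = 0.22·100^α + 0.78·0 = 0.22·100^α.
Indifference: 53^α = 0.22·100^α, so (53/100)^α = 0.22.
α = ln(0.22) / ln(53/100) = -1.514128/-0.634878 ≈ 2.385.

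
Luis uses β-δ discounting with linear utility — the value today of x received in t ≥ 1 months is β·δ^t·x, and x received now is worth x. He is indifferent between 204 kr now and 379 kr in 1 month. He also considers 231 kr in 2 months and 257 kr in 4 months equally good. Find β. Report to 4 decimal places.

The second indifference involves only future payoffs, so β cancels: β·δ^2·231 = β·δ^4·257, giving δ^2 = 231/257 = 0.89883, so δ = 0.94807.
Substituting δ into 204 = β·δ·379: β = 204/(359.318) ≈ 0.5677.

β ≈ 0.5677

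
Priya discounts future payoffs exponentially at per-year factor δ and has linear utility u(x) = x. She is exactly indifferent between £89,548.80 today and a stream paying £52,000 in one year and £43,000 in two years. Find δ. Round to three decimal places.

δ ≈ 0.960

Present value of the stream is 52000·δ + 43000·δ². Indifference gives 52000δ + 43000δ² = 89548.80.
That is, 43000δ² + 52000δ − 89548.80 = 0, a quadratic in δ.
The positive root is δ = [−52000 + √(52000² + 4·43000·89548.80)] / (2·43000) = (−52000 + 134560.000)/86000 ≈ 0.960.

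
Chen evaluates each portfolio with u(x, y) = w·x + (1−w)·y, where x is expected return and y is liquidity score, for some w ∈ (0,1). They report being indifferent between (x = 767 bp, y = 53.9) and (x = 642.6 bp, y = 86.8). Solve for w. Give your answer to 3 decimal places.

w = 0.209

u(767,53.9) = u(642.6,86.8) means w·767 + (1−w)·53.9 = w·642.6 + (1−w)·86.8.
Rearranging, 124.4·w − 32.9·(1−w) = 0.
The marginal rate of substitution is 32.9/124.4, so w = 32.9/(124.4+32.9) = 0.209.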